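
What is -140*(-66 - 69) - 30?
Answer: 18870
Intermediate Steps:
-140*(-66 - 69) - 30 = -140*(-135) - 30 = 18900 - 30 = 18870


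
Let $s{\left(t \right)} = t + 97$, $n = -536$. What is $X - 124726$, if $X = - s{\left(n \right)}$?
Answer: $-124287$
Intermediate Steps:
$s{\left(t \right)} = 97 + t$
$X = 439$ ($X = - (97 - 536) = \left(-1\right) \left(-439\right) = 439$)
$X - 124726 = 439 - 124726 = -124287$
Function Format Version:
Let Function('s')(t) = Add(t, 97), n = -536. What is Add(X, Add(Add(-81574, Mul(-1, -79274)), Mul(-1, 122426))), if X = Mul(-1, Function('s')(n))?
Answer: -124287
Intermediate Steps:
Function('s')(t) = Add(97, t)
X = 439 (X = Mul(-1, Add(97, -536)) = Mul(-1, -439) = 439)
Add(X, Add(Add(-81574, Mul(-1, -79274)), Mul(-1, 122426))) = Add(439, Add(Add(-81574, Mul(-1, -79274)), Mul(-1, 122426))) = Add(439, Add(Add(-81574, 79274), -122426)) = Add(439, Add(-2300, -122426)) = Add(439, -124726) = -124287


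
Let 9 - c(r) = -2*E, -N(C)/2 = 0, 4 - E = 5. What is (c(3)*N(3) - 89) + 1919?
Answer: 1830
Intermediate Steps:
E = -1 (E = 4 - 1*5 = 4 - 5 = -1)
N(C) = 0 (N(C) = -2*0 = 0)
c(r) = 7 (c(r) = 9 - (-2)*(-1) = 9 - 1*2 = 9 - 2 = 7)
(c(3)*N(3) - 89) + 1919 = (7*0 - 89) + 1919 = (0 - 89) + 1919 = -89 + 1919 = 1830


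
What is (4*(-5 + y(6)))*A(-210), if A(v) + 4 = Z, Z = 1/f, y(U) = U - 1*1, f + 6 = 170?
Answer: 0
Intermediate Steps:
f = 164 (f = -6 + 170 = 164)
y(U) = -1 + U (y(U) = U - 1 = -1 + U)
Z = 1/164 ≈ 0.0060976
A(v) = -655/164 (A(v) = -4 + 1/164 = -655/164)
(4*(-5 + y(6)))*A(-210) = (4*(-5 + (-1 + 6)))*(-655/164) = (4*(-5 + 5))*(-655/164) = (4*0)*(-655/164) = 0*(-655/164) = 0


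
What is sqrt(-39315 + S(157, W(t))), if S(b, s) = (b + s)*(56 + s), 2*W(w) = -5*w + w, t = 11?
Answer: 5*I*sqrt(1389) ≈ 186.35*I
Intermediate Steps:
W(w) = -2*w (W(w) = (-5*w + w)/2 = (-4*w)/2 = -2*w)
S(b, s) = (56 + s)*(b + s)
sqrt(-39315 + S(157, W(t))) = sqrt(-39315 + ((-2*11)**2 + 56*157 + 56*(-2*11) + 157*(-2*11))) = sqrt(-39315 + ((-22)**2 + 8792 + 56*(-22) + 157*(-22))) = sqrt(-39315 + (484 + 8792 - 1232 - 3454)) = sqrt(-39315 + 4590) = sqrt(-34725) = 5*I*sqrt(1389)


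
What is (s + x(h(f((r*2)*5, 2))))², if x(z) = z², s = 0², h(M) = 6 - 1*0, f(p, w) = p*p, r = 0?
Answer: 1296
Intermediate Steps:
f(p, w) = p²
h(M) = 6 (h(M) = 6 + 0 = 6)
s = 0
(s + x(h(f((r*2)*5, 2))))² = (0 + 6²)² = (0 + 36)² = 36² = 1296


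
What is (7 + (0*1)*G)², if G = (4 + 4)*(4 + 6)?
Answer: 49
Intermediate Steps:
G = 80 (G = 8*10 = 80)
(7 + (0*1)*G)² = (7 + (0*1)*80)² = (7 + 0*80)² = (7 + 0)² = 7² = 49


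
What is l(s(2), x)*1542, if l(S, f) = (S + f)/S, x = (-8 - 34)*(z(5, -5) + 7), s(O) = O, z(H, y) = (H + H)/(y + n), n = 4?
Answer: 98688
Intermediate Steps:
z(H, y) = 2*H/(4 + y) (z(H, y) = (H + H)/(y + 4) = (2*H)/(4 + y) = 2*H/(4 + y))
x = 126 (x = (-8 - 34)*(2*5/(4 - 5) + 7) = -42*(2*5/(-1) + 7) = -42*(2*5*(-1) + 7) = -42*(-10 + 7) = -42*(-3) = 126)
l(S, f) = (S + f)/S
l(s(2), x)*1542 = ((2 + 126)/2)*1542 = ((½)*128)*1542 = 64*1542 = 98688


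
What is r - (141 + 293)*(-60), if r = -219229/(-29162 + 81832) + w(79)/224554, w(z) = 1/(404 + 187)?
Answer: 45497041694092016/1747477543845 ≈ 26036.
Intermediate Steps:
w(z) = 1/591
r = -7273547631784/1747477543845 (r = -219229/(-29162 + 81832) + (1/591)/224554 = -219229/52670 + (1/591)*(1/224554) = -219229*1/52670 + 1/132711414 = -219229/52670 + 1/132711414 = -7273547631784/1747477543845 ≈ -4.1623)
r - (141 + 293)*(-60) = -7273547631784/1747477543845 - (141 + 293)*(-60) = -7273547631784/1747477543845 - 434*(-60) = -7273547631784/1747477543845 - 1*(-26040) = -7273547631784/1747477543845 + 26040 = 45497041694092016/1747477543845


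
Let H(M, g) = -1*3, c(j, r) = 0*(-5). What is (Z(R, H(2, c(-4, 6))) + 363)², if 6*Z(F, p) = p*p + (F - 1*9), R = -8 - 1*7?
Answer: 519841/4 ≈ 1.2996e+5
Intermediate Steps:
c(j, r) = 0
R = -15 (R = -8 - 7 = -15)
H(M, g) = -3
Z(F, p) = -3/2 + F/6 + p²/6 (Z(F, p) = (p*p + (F - 1*9))/6 = (p² + (F - 9))/6 = (p² + (-9 + F))/6 = (-9 + F + p²)/6 = -3/2 + F/6 + p²/6)
(Z(R, H(2, c(-4, 6))) + 363)² = ((-3/2 + (⅙)*(-15) + (⅙)*(-3)²) + 363)² = ((-3/2 - 5/2 + (⅙)*9) + 363)² = ((-3/2 - 5/2 + 3/2) + 363)² = (-5/2 + 363)² = (721/2)² = 519841/4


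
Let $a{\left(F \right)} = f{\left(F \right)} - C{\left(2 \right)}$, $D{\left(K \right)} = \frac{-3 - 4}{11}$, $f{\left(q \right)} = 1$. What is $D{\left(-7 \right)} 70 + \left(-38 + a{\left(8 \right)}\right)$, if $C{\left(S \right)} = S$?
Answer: $- \frac{919}{11} \approx -83.545$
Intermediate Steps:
$D{\left(K \right)} = - \frac{7}{11}$ ($D{\left(K \right)} = \left(-3 - 4\right) \frac{1}{11} = \left(-7\right) \frac{1}{11} = - \frac{7}{11}$)
$a{\left(F \right)} = -1$ ($a{\left(F \right)} = 1 - 2 = -1$)
$D{\left(-7 \right)} 70 + \left(-38 + a{\left(8 \right)}\right) = \left(- \frac{7}{11}\right) 70 - 39 = - \frac{490}{11} - 39 = - \frac{919}{11}$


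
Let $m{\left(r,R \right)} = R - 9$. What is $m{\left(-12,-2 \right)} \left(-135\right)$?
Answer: $1485$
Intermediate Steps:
$m{\left(r,R \right)} = -9 + R$ ($m{\left(r,R \right)} = R - 9 = -9 + R$)
$m{\left(-12,-2 \right)} \left(-135\right) = \left(-9 - 2\right) \left(-135\right) = \left(-11\right) \left(-135\right) = 1485$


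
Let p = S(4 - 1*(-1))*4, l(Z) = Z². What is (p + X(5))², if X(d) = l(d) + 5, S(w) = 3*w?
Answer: 8100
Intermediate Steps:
p = 60 (p = (3*(4 - 1*(-1)))*4 = (3*(4 + 1))*4 = (3*5)*4 = 15*4 = 60)
X(d) = 5 + d² (X(d) = d² + 5 = 5 + d²)
(p + X(5))² = (60 + (5 + 5²))² = (60 + (5 + 25))² = (60 + 30)² = 90² = 8100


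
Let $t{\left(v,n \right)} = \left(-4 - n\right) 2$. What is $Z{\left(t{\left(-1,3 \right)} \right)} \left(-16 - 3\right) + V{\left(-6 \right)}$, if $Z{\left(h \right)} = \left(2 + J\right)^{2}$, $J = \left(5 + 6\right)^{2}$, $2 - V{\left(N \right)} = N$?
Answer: $-287443$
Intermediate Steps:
$V{\left(N \right)} = 2 - N$
$J = 121$ ($J = 11^{2} = 121$)
$t{\left(v,n \right)} = -8 - 2 n$
$Z{\left(h \right)} = 15129$ ($Z{\left(h \right)} = \left(2 + 121\right)^{2} = 123^{2} = 15129$)
$Z{\left(t{\left(-1,3 \right)} \right)} \left(-16 - 3\right) + V{\left(-6 \right)} = 15129 \left(-16 - 3\right) + \left(2 - -6\right) = 15129 \left(-19\right) + \left(2 + 6\right) = -287451 + 8 = -287443$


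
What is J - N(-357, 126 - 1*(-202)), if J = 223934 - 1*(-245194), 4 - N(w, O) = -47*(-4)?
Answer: 469312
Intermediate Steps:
N(w, O) = -184 (N(w, O) = 4 - (-47)*(-4) = 4 - 1*188 = 4 - 188 = -184)
J = 469128 (J = 223934 + 245194 = 469128)
J - N(-357, 126 - 1*(-202)) = 469128 - 1*(-184) = 469128 + 184 = 469312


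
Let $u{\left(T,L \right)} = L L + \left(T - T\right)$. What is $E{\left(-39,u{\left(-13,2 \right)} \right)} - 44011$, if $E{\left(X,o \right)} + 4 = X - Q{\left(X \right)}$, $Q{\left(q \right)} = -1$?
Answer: $-44053$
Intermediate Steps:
$u{\left(T,L \right)} = L^{2}$ ($u{\left(T,L \right)} = L^{2} + 0 = L^{2}$)
$E{\left(X,o \right)} = -3 + X$ ($E{\left(X,o \right)} = -4 + \left(X - -1\right) = -4 + \left(X + 1\right) = -4 + \left(1 + X\right) = -3 + X$)
$E{\left(-39,u{\left(-13,2 \right)} \right)} - 44011 = \left(-3 - 39\right) - 44011 = -42 - 44011 = -44053$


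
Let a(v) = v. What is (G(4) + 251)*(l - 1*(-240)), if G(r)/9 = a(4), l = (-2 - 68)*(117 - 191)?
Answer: 1555540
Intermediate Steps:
l = 5180 (l = -70*(-74) = 5180)
G(r) = 36 (G(r) = 9*4 = 36)
(G(4) + 251)*(l - 1*(-240)) = (36 + 251)*(5180 - 1*(-240)) = 287*(5180 + 240) = 287*5420 = 1555540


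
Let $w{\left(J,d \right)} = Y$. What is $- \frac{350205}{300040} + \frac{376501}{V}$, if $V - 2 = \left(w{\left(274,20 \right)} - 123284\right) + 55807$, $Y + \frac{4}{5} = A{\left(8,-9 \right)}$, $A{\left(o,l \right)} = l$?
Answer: $- \frac{17074859303}{2531017424} \approx -6.7462$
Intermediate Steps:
$Y = - \frac{49}{5}$ ($Y = - \frac{4}{5} - 9 = - \frac{49}{5} \approx -9.8$)
$w{\left(J,d \right)} = - \frac{49}{5}$
$V = - \frac{337424}{5}$ ($V = 2 + \left(\left(- \frac{49}{5} - 123284\right) + 55807\right) = 2 + \left(- \frac{616469}{5} + 55807\right) = 2 - \frac{337434}{5} = - \frac{337424}{5} \approx -67485.0$)
$- \frac{350205}{300040} + \frac{376501}{V} = - \frac{350205}{300040} + \frac{376501}{- \frac{337424}{5}} = \left(-350205\right) \frac{1}{300040} + 376501 \left(- \frac{5}{337424}\right) = - \frac{70041}{60008} - \frac{1882505}{337424} = - \frac{17074859303}{2531017424}$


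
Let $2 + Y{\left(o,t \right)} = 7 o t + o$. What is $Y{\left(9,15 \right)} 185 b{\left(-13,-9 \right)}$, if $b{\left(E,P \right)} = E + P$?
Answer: $-3874640$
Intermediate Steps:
$Y{\left(o,t \right)} = -2 + o + 7 o t$ ($Y{\left(o,t \right)} = -2 + \left(7 o t + o\right) = -2 + \left(o + 7 o t\right) = -2 + o + 7 o t$)
$Y{\left(9,15 \right)} 185 b{\left(-13,-9 \right)} = \left(-2 + 9 + 7 \cdot 9 \cdot 15\right) 185 \left(-13 - 9\right) = \left(-2 + 9 + 945\right) 185 \left(-22\right) = 952 \cdot 185 \left(-22\right) = 176120 \left(-22\right) = -3874640$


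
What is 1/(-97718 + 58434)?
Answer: -1/39284 ≈ -2.5456e-5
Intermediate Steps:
1/(-97718 + 58434) = 1/(-39284) = -1/39284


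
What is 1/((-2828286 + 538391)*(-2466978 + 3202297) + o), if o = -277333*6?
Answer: -1/1683804965503 ≈ -5.9389e-13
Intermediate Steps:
o = -1663998
1/((-2828286 + 538391)*(-2466978 + 3202297) + o) = 1/((-2828286 + 538391)*(-2466978 + 3202297) - 1663998) = 1/(-2289895*735319 - 1663998) = 1/(-1683803301505 - 1663998) = 1/(-1683804965503) = -1/1683804965503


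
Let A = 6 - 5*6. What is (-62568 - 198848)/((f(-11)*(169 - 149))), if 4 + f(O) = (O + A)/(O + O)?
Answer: 1437788/265 ≈ 5425.6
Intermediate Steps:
A = -24 (A = 6 - 30 = -24)
f(O) = -4 + (-24 + O)/(2*O) (f(O) = -4 + (O - 24)/(O + O) = -4 + (-24 + O)/((2*O)) = -4 + (-24 + O)*(1/(2*O)) = -4 + (-24 + O)/(2*O))
(-62568 - 198848)/((f(-11)*(169 - 149))) = (-62568 - 198848)/(((-7/2 - 12/(-11))*(169 - 149))) = -261416*1/(20*(-7/2 - 12*(-1/11))) = -261416*1/(20*(-7/2 + 12/11)) = -261416/((-53/22*20)) = -261416/(-530/11) = -261416*(-11/530) = 1437788/265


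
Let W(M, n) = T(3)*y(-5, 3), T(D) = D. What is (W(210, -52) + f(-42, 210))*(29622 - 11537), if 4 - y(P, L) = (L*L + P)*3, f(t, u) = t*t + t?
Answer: 30708330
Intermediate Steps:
f(t, u) = t + t**2 (f(t, u) = t**2 + t = t + t**2)
y(P, L) = 4 - 3*P - 3*L**2 (y(P, L) = 4 - (L*L + P)*3 = 4 - (L**2 + P)*3 = 4 - (P + L**2)*3 = 4 - (3*P + 3*L**2) = 4 + (-3*P - 3*L**2) = 4 - 3*P - 3*L**2)
W(M, n) = -24 (W(M, n) = 3*(4 - 3*(-5) - 3*3**2) = 3*(4 + 15 - 3*9) = 3*(4 + 15 - 27) = 3*(-8) = -24)
(W(210, -52) + f(-42, 210))*(29622 - 11537) = (-24 - 42*(1 - 42))*(29622 - 11537) = (-24 - 42*(-41))*18085 = (-24 + 1722)*18085 = 1698*18085 = 30708330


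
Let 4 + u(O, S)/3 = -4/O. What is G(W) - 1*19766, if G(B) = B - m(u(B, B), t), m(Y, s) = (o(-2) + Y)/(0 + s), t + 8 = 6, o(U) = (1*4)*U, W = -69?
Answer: -456433/23 ≈ -19845.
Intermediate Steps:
u(O, S) = -12 - 12/O (u(O, S) = -12 + 3*(-4/O) = -12 - 12/O)
o(U) = 4*U
t = -2 (t = -8 + 6 = -2)
m(Y, s) = (-8 + Y)/s (m(Y, s) = (4*(-2) + Y)/(0 + s) = (-8 + Y)/s)
G(B) = -10 + B - 6/B (G(B) = B - (-8 + (-12 - 12/B))/(-2) = B - (-1)*(-20 - 12/B)/2 = B - (10 + 6/B) = B + (-10 - 6/B) = -10 + B - 6/B)
G(W) - 1*19766 = (-10 - 69 - 6/(-69)) - 1*19766 = (-10 - 69 - 6*(-1/69)) - 19766 = (-10 - 69 + 2/23) - 19766 = -1815/23 - 19766 = -456433/23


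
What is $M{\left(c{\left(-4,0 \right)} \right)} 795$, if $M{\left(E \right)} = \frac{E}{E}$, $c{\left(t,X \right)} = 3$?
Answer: $795$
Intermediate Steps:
$M{\left(E \right)} = 1$
$M{\left(c{\left(-4,0 \right)} \right)} 795 = 1 \cdot 795 = 795$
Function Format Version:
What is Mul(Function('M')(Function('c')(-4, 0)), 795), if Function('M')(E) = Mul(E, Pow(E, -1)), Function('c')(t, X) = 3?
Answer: 795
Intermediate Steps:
Function('M')(E) = 1
Mul(Function('M')(Function('c')(-4, 0)), 795) = Mul(1, 795) = 795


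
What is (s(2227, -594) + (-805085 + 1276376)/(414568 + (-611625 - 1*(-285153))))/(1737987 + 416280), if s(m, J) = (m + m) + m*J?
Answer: -116143885573/189782305632 ≈ -0.61199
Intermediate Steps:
s(m, J) = 2*m + J*m
(s(2227, -594) + (-805085 + 1276376)/(414568 + (-611625 - 1*(-285153))))/(1737987 + 416280) = (2227*(2 - 594) + (-805085 + 1276376)/(414568 + (-611625 - 1*(-285153))))/(1737987 + 416280) = (2227*(-592) + 471291/(414568 + (-611625 + 285153)))/2154267 = (-1318384 + 471291/(414568 - 326472))*(1/2154267) = (-1318384 + 471291/88096)*(1/2154267) = -116143885573/88096*1/2154267 = -116143885573/189782305632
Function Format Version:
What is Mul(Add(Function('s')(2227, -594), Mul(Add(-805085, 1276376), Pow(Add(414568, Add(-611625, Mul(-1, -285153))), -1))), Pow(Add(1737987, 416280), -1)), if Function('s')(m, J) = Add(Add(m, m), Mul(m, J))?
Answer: Rational(-116143885573, 189782305632) ≈ -0.61199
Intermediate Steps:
Function('s')(m, J) = Add(Mul(2, m), Mul(J, m))
Mul(Add(Function('s')(2227, -594), Mul(Add(-805085, 1276376), Pow(Add(414568, Add(-611625, Mul(-1, -285153))), -1))), Pow(Add(1737987, 416280), -1)) = Mul(Add(Mul(2227, Add(2, -594)), Mul(Add(-805085, 1276376), Pow(Add(414568, Add(-611625, Mul(-1, -285153))), -1))), Pow(Add(1737987, 416280), -1)) = Mul(Add(Mul(2227, -592), Mul(471291, Pow(Add(414568, Add(-611625, 285153)), -1))), Pow(2154267, -1)) = Mul(Add(-1318384, Mul(471291, Pow(Add(414568, -326472), -1))), Rational(1, 2154267)) = Mul(Add(-1318384, Mul(471291, Pow(88096, -1))), Rational(1, 2154267)) = Mul(Add(-1318384, Mul(471291, Rational(1, 88096))), Rational(1, 2154267)) = Mul(Add(-1318384, Rational(471291, 88096)), Rational(1, 2154267)) = Mul(Rational(-116143885573, 88096), Rational(1, 2154267)) = Rational(-116143885573, 189782305632)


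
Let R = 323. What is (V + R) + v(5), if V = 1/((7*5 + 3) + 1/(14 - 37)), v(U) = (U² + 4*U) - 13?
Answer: 309938/873 ≈ 355.03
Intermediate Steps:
v(U) = -13 + U² + 4*U
V = 23/873 (V = 1/((35 + 3) + 1/(-23)) = 1/(38 - 1/23) = 1/(873/23) = 23/873 ≈ 0.026346)
(V + R) + v(5) = (23/873 + 323) + (-13 + 5² + 4*5) = 282002/873 + (-13 + 25 + 20) = 282002/873 + 32 = 309938/873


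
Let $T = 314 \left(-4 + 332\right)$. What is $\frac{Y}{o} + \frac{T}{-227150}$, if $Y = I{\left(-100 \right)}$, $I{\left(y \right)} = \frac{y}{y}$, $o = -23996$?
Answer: $- \frac{176544513}{389335100} \approx -0.45345$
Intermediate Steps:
$I{\left(y \right)} = 1$
$T = 102992$ ($T = 314 \cdot 328 = 102992$)
$Y = 1$
$\frac{Y}{o} + \frac{T}{-227150} = 1 \frac{1}{-23996} + \frac{102992}{-227150} = 1 \left(- \frac{1}{23996}\right) + 102992 \left(- \frac{1}{227150}\right) = - \frac{1}{23996} - \frac{51496}{113575} = - \frac{176544513}{389335100}$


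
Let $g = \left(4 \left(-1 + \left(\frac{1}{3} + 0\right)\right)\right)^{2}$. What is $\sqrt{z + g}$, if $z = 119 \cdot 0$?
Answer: $\frac{8}{3} \approx 2.6667$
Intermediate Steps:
$g = \frac{64}{9}$ ($g = \left(4 \left(-1 + \left(\frac{1}{3} + 0\right)\right)\right)^{2} = \left(4 \left(-1 + \frac{1}{3}\right)\right)^{2} = \left(4 \left(- \frac{2}{3}\right)\right)^{2} = \left(- \frac{8}{3}\right)^{2} = \frac{64}{9} \approx 7.1111$)
$z = 0$
$\sqrt{z + g} = \sqrt{0 + \frac{64}{9}} = \sqrt{\frac{64}{9}} = \frac{8}{3}$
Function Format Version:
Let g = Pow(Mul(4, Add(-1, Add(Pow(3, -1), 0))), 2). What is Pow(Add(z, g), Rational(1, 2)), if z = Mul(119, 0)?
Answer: Rational(8, 3) ≈ 2.6667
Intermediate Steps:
g = Rational(64, 9) (g = Pow(Mul(4, Add(-1, Add(Rational(1, 3), 0))), 2) = Pow(Mul(4, Add(-1, Rational(1, 3))), 2) = Pow(Mul(4, Rational(-2, 3)), 2) = Pow(Rational(-8, 3), 2) = Rational(64, 9) ≈ 7.1111)
z = 0
Pow(Add(z, g), Rational(1, 2)) = Pow(Add(0, Rational(64, 9)), Rational(1, 2)) = Pow(Rational(64, 9), Rational(1, 2)) = Rational(8, 3)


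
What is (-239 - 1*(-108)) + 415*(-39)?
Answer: -16316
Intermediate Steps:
(-239 - 1*(-108)) + 415*(-39) = (-239 + 108) - 16185 = -131 - 16185 = -16316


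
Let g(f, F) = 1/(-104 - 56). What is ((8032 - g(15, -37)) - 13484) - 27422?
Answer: -5259839/160 ≈ -32874.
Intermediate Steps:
g(f, F) = -1/160 (g(f, F) = 1/(-160) = -1/160)
((8032 - g(15, -37)) - 13484) - 27422 = ((8032 - 1*(-1/160)) - 13484) - 27422 = ((8032 + 1/160) - 13484) - 27422 = (1285121/160 - 13484) - 27422 = -872319/160 - 27422 = -5259839/160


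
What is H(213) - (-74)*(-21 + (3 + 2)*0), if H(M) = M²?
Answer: 43815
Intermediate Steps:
H(213) - (-74)*(-21 + (3 + 2)*0) = 213² - (-74)*(-21 + (3 + 2)*0) = 45369 - (-74)*(-21 + 5*0) = 45369 - (-74)*(-21 + 0) = 45369 - (-74)*(-21) = 45369 - 1*1554 = 45369 - 1554 = 43815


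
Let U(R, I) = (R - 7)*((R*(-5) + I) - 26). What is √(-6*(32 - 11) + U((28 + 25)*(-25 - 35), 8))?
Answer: 2*I*√12654015 ≈ 7114.5*I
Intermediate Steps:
U(R, I) = (-7 + R)*(-26 + I - 5*R) (U(R, I) = (-7 + R)*((-5*R + I) - 26) = (-7 + R)*((I - 5*R) - 26) = (-7 + R)*(-26 + I - 5*R))
√(-6*(32 - 11) + U((28 + 25)*(-25 - 35), 8)) = √(-6*(32 - 11) + (182 - 7*8 - 5*(-25 - 35)²*(28 + 25)² + 9*((28 + 25)*(-25 - 35)) + 8*((28 + 25)*(-25 - 35)))) = √(-6*21 + (182 - 56 - 5*(53*(-60))² + 9*(53*(-60)) + 8*(53*(-60)))) = √(-126 + (182 - 56 - 5*(-3180)² + 9*(-3180) + 8*(-3180))) = √(-126 + (182 - 56 - 5*10112400 - 28620 - 25440)) = √(-126 + (182 - 56 - 50562000 - 28620 - 25440)) = √(-126 - 50615934) = √(-50616060) = 2*I*√12654015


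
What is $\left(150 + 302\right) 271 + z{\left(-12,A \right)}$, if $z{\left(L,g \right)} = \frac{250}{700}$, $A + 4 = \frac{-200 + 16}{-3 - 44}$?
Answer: $\frac{1714893}{14} \approx 1.2249 \cdot 10^{5}$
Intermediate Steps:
$A = - \frac{4}{47}$ ($A = -4 + \frac{-200 + 16}{-3 - 44} = -4 - \frac{184}{-47} = -4 - - \frac{184}{47} = -4 + \frac{184}{47} = - \frac{4}{47} \approx -0.085106$)
$z{\left(L,g \right)} = \frac{5}{14}$ ($z{\left(L,g \right)} = 250 \cdot \frac{1}{700} = \frac{5}{14}$)
$\left(150 + 302\right) 271 + z{\left(-12,A \right)} = \left(150 + 302\right) 271 + \frac{5}{14} = 452 \cdot 271 + \frac{5}{14} = 122492 + \frac{5}{14} = \frac{1714893}{14}$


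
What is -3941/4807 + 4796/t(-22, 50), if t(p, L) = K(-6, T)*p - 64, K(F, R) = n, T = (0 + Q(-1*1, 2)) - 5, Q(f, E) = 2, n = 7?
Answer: -109695/4807 ≈ -22.820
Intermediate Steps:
T = -3 (T = (0 + 2) - 5 = 2 - 5 = -3)
K(F, R) = 7
t(p, L) = -64 + 7*p (t(p, L) = 7*p - 64 = -64 + 7*p)
-3941/4807 + 4796/t(-22, 50) = -3941/4807 + 4796/(-64 + 7*(-22)) = -3941*1/4807 + 4796/(-64 - 154) = -3941/4807 + 4796/(-218) = -3941/4807 + 4796*(-1/218) = -3941/4807 - 22 = -109695/4807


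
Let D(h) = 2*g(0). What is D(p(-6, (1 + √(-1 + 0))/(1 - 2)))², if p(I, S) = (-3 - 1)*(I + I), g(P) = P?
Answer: 0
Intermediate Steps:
p(I, S) = -8*I
D(h) = 0 (D(h) = 2*0 = 0)
D(p(-6, (1 + √(-1 + 0))/(1 - 2)))² = 0² = 0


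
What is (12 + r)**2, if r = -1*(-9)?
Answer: 441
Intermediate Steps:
r = 9
(12 + r)**2 = (12 + 9)**2 = 21**2 = 441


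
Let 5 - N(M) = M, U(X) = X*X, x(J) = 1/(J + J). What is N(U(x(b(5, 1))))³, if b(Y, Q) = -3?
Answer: 5735339/46656 ≈ 122.93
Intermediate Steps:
x(J) = 1/(2*J)
U(X) = X²
N(M) = 5 - M
N(U(x(b(5, 1))))³ = (5 - ((½)/(-3))²)³ = (5 - ((½)*(-⅓))²)³ = (5 - (-⅙)²)³ = (5 - 1*1/36)³ = (5 - 1/36)³ = (179/36)³ = 5735339/46656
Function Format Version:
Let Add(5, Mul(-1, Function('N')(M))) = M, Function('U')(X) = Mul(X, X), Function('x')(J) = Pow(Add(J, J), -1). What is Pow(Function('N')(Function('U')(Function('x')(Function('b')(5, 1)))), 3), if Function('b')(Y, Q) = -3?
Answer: Rational(5735339, 46656) ≈ 122.93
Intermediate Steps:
Function('x')(J) = Mul(Rational(1, 2), Pow(J, -1)) (Function('x')(J) = Pow(Mul(2, J), -1) = Mul(Rational(1, 2), Pow(J, -1)))
Function('U')(X) = Pow(X, 2)
Function('N')(M) = Add(5, Mul(-1, M))
Pow(Function('N')(Function('U')(Function('x')(Function('b')(5, 1)))), 3) = Pow(Add(5, Mul(-1, Pow(Mul(Rational(1, 2), Pow(-3, -1)), 2))), 3) = Pow(Add(5, Mul(-1, Pow(Mul(Rational(1, 2), Rational(-1, 3)), 2))), 3) = Pow(Add(5, Mul(-1, Pow(Rational(-1, 6), 2))), 3) = Pow(Add(5, Mul(-1, Rational(1, 36))), 3) = Pow(Add(5, Rational(-1, 36)), 3) = Pow(Rational(179, 36), 3) = Rational(5735339, 46656)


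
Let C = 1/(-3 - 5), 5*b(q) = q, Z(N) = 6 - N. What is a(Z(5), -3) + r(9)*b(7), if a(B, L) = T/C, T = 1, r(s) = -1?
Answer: -47/5 ≈ -9.4000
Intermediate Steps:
b(q) = q/5
C = -⅛ (C = 1/(-8) = -⅛ ≈ -0.12500)
a(B, L) = -8 (a(B, L) = 1/(-⅛) = 1*(-8) = -8)
a(Z(5), -3) + r(9)*b(7) = -8 - 7/5 = -47/5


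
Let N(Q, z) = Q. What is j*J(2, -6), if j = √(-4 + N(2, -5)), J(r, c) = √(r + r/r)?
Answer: I*√6 ≈ 2.4495*I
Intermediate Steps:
J(r, c) = √(1 + r) (J(r, c) = √(r + 1) = √(1 + r))
j = I*√2 (j = √(-4 + 2) = √(-2) = I*√2 ≈ 1.4142*I)
j*J(2, -6) = (I*√2)*√(1 + 2) = (I*√2)*√3 = I*√6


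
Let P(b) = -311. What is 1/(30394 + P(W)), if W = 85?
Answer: 1/30083 ≈ 3.3241e-5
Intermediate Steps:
1/(30394 + P(W)) = 1/(30394 - 311) = 1/30083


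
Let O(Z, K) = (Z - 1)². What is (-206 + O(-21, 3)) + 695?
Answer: 973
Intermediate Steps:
O(Z, K) = (-1 + Z)²
(-206 + O(-21, 3)) + 695 = (-206 + (-1 - 21)²) + 695 = (-206 + (-22)²) + 695 = (-206 + 484) + 695 = 278 + 695 = 973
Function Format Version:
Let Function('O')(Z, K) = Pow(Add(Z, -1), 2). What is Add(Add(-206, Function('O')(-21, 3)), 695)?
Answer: 973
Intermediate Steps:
Function('O')(Z, K) = Pow(Add(-1, Z), 2)
Add(Add(-206, Function('O')(-21, 3)), 695) = Add(Add(-206, Pow(Add(-1, -21), 2)), 695) = Add(Add(-206, Pow(-22, 2)), 695) = Add(Add(-206, 484), 695) = Add(278, 695) = 973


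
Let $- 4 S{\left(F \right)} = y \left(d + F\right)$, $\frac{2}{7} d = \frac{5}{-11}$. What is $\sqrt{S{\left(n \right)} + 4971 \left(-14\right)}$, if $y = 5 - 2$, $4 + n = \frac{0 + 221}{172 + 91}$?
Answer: $\frac{15 i \sqrt{41417501422}}{11572} \approx 263.8 i$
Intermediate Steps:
$d = - \frac{35}{22}$ ($d = \frac{7 \frac{5}{-11}}{2} = \frac{7 \cdot 5 \left(- \frac{1}{11}\right)}{2} = \frac{7}{2} \left(- \frac{5}{11}\right) = - \frac{35}{22} \approx -1.5909$)
$n = - \frac{831}{263}$ ($n = -4 + \frac{0 + 221}{172 + 91} = -4 + \frac{221}{263} = - \frac{831}{263} \approx -3.1597$)
$y = 3$ ($y = 5 - 2 = 3$)
$S{\left(F \right)} = \frac{105}{88} - \frac{3 F}{4}$ ($S{\left(F \right)} = - \frac{3 \left(- \frac{35}{22} + F\right)}{4} = - \frac{- \frac{105}{22} + 3 F}{4} = \frac{105}{88} - \frac{3 F}{4}$)
$\sqrt{S{\left(n \right)} + 4971 \left(-14\right)} = \sqrt{\left(\frac{105}{88} - - \frac{2493}{1052}\right) + 4971 \left(-14\right)} = \sqrt{\left(\frac{105}{88} + \frac{2493}{1052}\right) - 69594} = \sqrt{\frac{82461}{23144} - 69594} = \sqrt{- \frac{1610601075}{23144}} = \frac{15 i \sqrt{41417501422}}{11572}$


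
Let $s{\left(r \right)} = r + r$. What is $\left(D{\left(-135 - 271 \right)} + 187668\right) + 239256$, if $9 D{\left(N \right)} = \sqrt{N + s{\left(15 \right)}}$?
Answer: $426924 + \frac{2 i \sqrt{94}}{9} \approx 4.2692 \cdot 10^{5} + 2.1545 i$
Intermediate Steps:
$s{\left(r \right)} = 2 r$
$D{\left(N \right)} = \frac{\sqrt{30 + N}}{9}$ ($D{\left(N \right)} = \frac{\sqrt{N + 2 \cdot 15}}{9} = \frac{\sqrt{N + 30}}{9} = \frac{\sqrt{30 + N}}{9}$)
$\left(D{\left(-135 - 271 \right)} + 187668\right) + 239256 = \left(\frac{\sqrt{30 - 406}}{9} + 187668\right) + 239256 = \left(\frac{\sqrt{-376}}{9} + 187668\right) + 239256 = \left(\frac{2 i \sqrt{94}}{9} + 187668\right) + 239256 = \left(187668 + \frac{2 i \sqrt{94}}{9}\right) + 239256 = 426924 + \frac{2 i \sqrt{94}}{9}$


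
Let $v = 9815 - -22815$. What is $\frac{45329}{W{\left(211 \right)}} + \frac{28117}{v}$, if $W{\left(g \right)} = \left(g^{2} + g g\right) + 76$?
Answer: $\frac{996204019}{726980085} \approx 1.3703$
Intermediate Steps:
$v = 32630$ ($v = 9815 + 22815 = 32630$)
$W{\left(g \right)} = 76 + 2 g^{2}$ ($W{\left(g \right)} = \left(g^{2} + g^{2}\right) + 76 = 2 g^{2} + 76 = 76 + 2 g^{2}$)
$\frac{45329}{W{\left(211 \right)}} + \frac{28117}{v} = \frac{45329}{76 + 2 \cdot 211^{2}} + \frac{28117}{32630} = \frac{45329}{76 + 2 \cdot 44521} + 28117 \cdot \frac{1}{32630} = \frac{45329}{76 + 89042} + \frac{28117}{32630} = \frac{45329}{89118} + \frac{28117}{32630} = \frac{996204019}{726980085}$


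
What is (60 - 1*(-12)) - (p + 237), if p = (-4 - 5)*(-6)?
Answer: -219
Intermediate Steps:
p = 54 (p = -9*(-6) = 54)
(60 - 1*(-12)) - (p + 237) = (60 - 1*(-12)) - (54 + 237) = (60 + 12) - 1*291 = 72 - 291 = -219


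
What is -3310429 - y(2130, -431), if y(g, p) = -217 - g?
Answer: -3308082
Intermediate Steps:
-3310429 - y(2130, -431) = -3310429 - (-217 - 1*2130) = -3310429 - (-217 - 2130) = -3310429 - 1*(-2347) = -3310429 + 2347 = -3308082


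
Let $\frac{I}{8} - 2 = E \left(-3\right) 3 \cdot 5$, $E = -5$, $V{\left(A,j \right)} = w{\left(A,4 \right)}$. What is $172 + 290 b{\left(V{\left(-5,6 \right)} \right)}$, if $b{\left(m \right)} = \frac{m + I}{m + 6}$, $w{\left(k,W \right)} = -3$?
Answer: $\frac{526286}{3} \approx 1.7543 \cdot 10^{5}$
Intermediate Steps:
$V{\left(A,j \right)} = -3$
$I = 1816$ ($I = 16 + 8 \left(-5\right) \left(-3\right) 3 \cdot 5 = 16 + 8 \cdot 15 \cdot 3 \cdot 5 = 16 + 8 \cdot 45 \cdot 5 = 16 + 8 \cdot 225 = 16 + 1800 = 1816$)
$b{\left(m \right)} = \frac{1816 + m}{6 + m}$ ($b{\left(m \right)} = \frac{m + 1816}{m + 6} = \frac{1816 + m}{6 + m}$)
$172 + 290 b{\left(V{\left(-5,6 \right)} \right)} = 172 + 290 \frac{1816 - 3}{6 - 3} = 172 + 290 \cdot \frac{1}{3} \cdot 1813 = 172 + 290 \cdot \frac{1813}{3} = 172 + \frac{525770}{3} = \frac{526286}{3}$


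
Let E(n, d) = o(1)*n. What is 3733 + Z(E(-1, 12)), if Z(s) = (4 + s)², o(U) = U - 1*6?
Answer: 3814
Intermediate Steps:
o(U) = -6 + U (o(U) = U - 6 = -6 + U)
E(n, d) = -5*n (E(n, d) = (-6 + 1)*n = -5*n)
3733 + Z(E(-1, 12)) = 3733 + (4 - 5*(-1))² = 3733 + (4 + 5)² = 3733 + 9² = 3733 + 81 = 3814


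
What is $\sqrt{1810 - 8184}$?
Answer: $i \sqrt{6374} \approx 79.837 i$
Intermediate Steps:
$\sqrt{1810 - 8184} = \sqrt{-6374} = i \sqrt{6374}$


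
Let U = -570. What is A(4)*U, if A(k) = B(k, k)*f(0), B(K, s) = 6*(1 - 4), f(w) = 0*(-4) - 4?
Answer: -41040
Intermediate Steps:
f(w) = -4 (f(w) = 0 - 4 = -4)
B(K, s) = -18 (B(K, s) = 6*(-3) = -18)
A(k) = 72 (A(k) = -18*(-4) = 72)
A(4)*U = 72*(-570) = -41040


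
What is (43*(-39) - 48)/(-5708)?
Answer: 1725/5708 ≈ 0.30221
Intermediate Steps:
(43*(-39) - 48)/(-5708) = (-1677 - 48)*(-1/5708) = -1725*(-1/5708) = 1725/5708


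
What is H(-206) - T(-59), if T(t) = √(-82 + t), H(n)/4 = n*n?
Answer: 169744 - I*√141 ≈ 1.6974e+5 - 11.874*I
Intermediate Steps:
H(n) = 4*n² (H(n) = 4*(n*n) = 4*n²)
H(-206) - T(-59) = 4*(-206)² - √(-82 - 59) = 4*42436 - √(-141) = 169744 - I*√141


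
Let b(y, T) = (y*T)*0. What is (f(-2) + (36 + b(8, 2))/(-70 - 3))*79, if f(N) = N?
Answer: -14378/73 ≈ -196.96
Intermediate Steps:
b(y, T) = 0 (b(y, T) = (T*y)*0 = 0)
(f(-2) + (36 + b(8, 2))/(-70 - 3))*79 = (-2 + (36 + 0)/(-70 - 3))*79 = (-2 + 36/(-73))*79 = (-2 + 36*(-1/73))*79 = (-2 - 36/73)*79 = -182/73*79 = -14378/73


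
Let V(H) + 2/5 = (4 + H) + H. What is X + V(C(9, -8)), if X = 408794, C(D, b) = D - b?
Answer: 2044158/5 ≈ 4.0883e+5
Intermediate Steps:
V(H) = 18/5 + 2*H (V(H) = -⅖ + ((4 + H) + H) = -⅖ + (4 + 2*H) = 18/5 + 2*H)
X + V(C(9, -8)) = 408794 + (18/5 + 2*(9 - 1*(-8))) = 408794 + (18/5 + 2*(9 + 8)) = 408794 + (18/5 + 2*17) = 408794 + (18/5 + 34) = 408794 + 188/5 = 2044158/5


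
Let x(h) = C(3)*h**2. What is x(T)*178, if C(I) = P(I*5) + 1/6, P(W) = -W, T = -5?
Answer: -198025/3 ≈ -66008.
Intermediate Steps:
C(I) = 1/6 - 5*I (C(I) = -I*5 + 1/6 = -5*I + 1/6 = 1/6 - 5*I)
x(h) = -89*h**2/6 (x(h) = (1/6 - 5*3)*h**2 = (1/6 - 15)*h**2 = -89*h**2/6)
x(T)*178 = -89/6*(-5)**2*178 = -89/6*25*178 = -2225/6*178 = -198025/3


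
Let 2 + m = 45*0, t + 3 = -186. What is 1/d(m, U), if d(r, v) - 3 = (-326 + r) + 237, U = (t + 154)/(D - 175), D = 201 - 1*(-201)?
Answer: -1/88 ≈ -0.011364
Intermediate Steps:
t = -189 (t = -3 - 186 = -189)
D = 402 (D = 201 + 201 = 402)
U = -35/227 (U = (-189 + 154)/(402 - 175) = -35/227 ≈ -0.15419)
m = -2 (m = -2 + 45*0 = -2 + 0 = -2)
d(r, v) = -86 + r (d(r, v) = 3 + ((-326 + r) + 237) = 3 + (-89 + r) = -86 + r)
1/d(m, U) = 1/(-86 - 2) = 1/(-88) = -1/88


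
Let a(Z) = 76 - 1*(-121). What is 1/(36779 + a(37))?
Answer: 1/36976 ≈ 2.7045e-5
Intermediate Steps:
a(Z) = 197 (a(Z) = 76 + 121 = 197)
1/(36779 + a(37)) = 1/(36779 + 197) = 1/36976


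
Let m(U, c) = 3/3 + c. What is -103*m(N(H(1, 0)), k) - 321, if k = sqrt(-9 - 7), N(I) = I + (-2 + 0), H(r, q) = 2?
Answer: -424 - 412*I ≈ -424.0 - 412.0*I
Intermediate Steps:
N(I) = -2 + I (N(I) = I - 2 = -2 + I)
k = 4*I (k = sqrt(-16) = 4*I ≈ 4.0*I)
m(U, c) = 1 + c (m(U, c) = 3*(1/3) + c = 1 + c)
-103*m(N(H(1, 0)), k) - 321 = -103*(1 + 4*I) - 321 = (-103 - 412*I) - 321 = -424 - 412*I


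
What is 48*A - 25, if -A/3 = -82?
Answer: 11783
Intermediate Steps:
A = 246 (A = -3*(-82) = 246)
48*A - 25 = 48*246 - 25 = 11808 - 25 = 11783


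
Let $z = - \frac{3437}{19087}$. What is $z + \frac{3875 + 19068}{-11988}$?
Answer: $- \frac{479115797}{228814956} \approx -2.0939$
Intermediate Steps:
$z = - \frac{3437}{19087}$ ($z = \left(-3437\right) \frac{1}{19087} = - \frac{3437}{19087} \approx -0.18007$)
$z + \frac{3875 + 19068}{-11988} = - \frac{3437}{19087} + \frac{3875 + 19068}{-11988} = - \frac{3437}{19087} + 22943 \left(- \frac{1}{11988}\right) = - \frac{3437}{19087} - \frac{22943}{11988} = - \frac{479115797}{228814956}$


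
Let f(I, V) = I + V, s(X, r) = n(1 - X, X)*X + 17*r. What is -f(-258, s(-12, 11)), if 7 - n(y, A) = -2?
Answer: 179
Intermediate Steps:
n(y, A) = 9 (n(y, A) = 7 - 1*(-2) = 7 + 2 = 9)
s(X, r) = 9*X + 17*r
-f(-258, s(-12, 11)) = -(-258 + (9*(-12) + 17*11)) = -(-258 + (-108 + 187)) = -(-258 + 79) = -1*(-179) = 179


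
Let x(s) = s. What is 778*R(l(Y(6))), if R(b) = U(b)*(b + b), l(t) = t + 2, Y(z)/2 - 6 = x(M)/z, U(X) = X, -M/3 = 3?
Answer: 188276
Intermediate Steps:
M = -9 (M = -3*3 = -9)
Y(z) = 12 - 18/z (Y(z) = 12 + 2*(-9/z) = 12 - 18/z)
l(t) = 2 + t
R(b) = 2*b**2 (R(b) = b*(b + b) = b*(2*b) = 2*b**2)
778*R(l(Y(6))) = 778*(2*(2 + (12 - 18/6))**2) = 778*(2*(2 + (12 - 18*1/6))**2) = 778*(2*(2 + (12 - 3))**2) = 778*(2*(2 + 9)**2) = 778*(2*11**2) = 778*(2*121) = 778*242 = 188276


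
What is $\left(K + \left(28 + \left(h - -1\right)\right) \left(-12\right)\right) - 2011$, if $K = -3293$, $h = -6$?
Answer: $-5580$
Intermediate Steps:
$\left(K + \left(28 + \left(h - -1\right)\right) \left(-12\right)\right) - 2011 = \left(-3293 + \left(28 - 5\right) \left(-12\right)\right) - 2011 = \left(-3293 + 23 \left(-12\right)\right) - 2011 = \left(-3293 - 276\right) - 2011 = -3569 - 2011 = -5580$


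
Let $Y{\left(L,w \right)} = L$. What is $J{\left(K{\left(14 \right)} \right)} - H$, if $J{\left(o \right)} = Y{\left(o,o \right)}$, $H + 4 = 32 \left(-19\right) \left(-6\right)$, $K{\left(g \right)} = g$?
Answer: $-3630$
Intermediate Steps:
$H = 3644$ ($H = -4 + 32 \left(-19\right) \left(-6\right) = -4 - -3648 = -4 + 3648 = 3644$)
$J{\left(o \right)} = o$
$J{\left(K{\left(14 \right)} \right)} - H = 14 - 3644 = -3630$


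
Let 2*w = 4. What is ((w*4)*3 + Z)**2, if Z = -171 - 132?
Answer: 77841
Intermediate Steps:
w = 2 (w = (1/2)*4 = 2)
Z = -303
((w*4)*3 + Z)**2 = ((2*4)*3 - 303)**2 = (8*3 - 303)**2 = (24 - 303)**2 = (-279)**2 = 77841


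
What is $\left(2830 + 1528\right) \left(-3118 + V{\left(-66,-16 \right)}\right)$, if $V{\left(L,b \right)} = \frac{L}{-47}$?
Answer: $- \frac{638359840}{47} \approx -1.3582 \cdot 10^{7}$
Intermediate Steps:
$V{\left(L,b \right)} = - \frac{L}{47}$ ($V{\left(L,b \right)} = L \left(- \frac{1}{47}\right) = - \frac{L}{47}$)
$\left(2830 + 1528\right) \left(-3118 + V{\left(-66,-16 \right)}\right) = \left(2830 + 1528\right) \left(-3118 - - \frac{66}{47}\right) = 4358 \left(-3118 + \frac{66}{47}\right) = 4358 \left(- \frac{146480}{47}\right) = - \frac{638359840}{47}$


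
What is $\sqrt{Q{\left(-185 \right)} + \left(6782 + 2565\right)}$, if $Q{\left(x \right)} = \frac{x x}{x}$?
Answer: $3 \sqrt{1018} \approx 95.718$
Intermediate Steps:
$Q{\left(x \right)} = x$ ($Q{\left(x \right)} = \frac{x^{2}}{x} = x$)
$\sqrt{Q{\left(-185 \right)} + \left(6782 + 2565\right)} = \sqrt{-185 + \left(6782 + 2565\right)} = \sqrt{-185 + 9347} = \sqrt{9162} = 3 \sqrt{1018}$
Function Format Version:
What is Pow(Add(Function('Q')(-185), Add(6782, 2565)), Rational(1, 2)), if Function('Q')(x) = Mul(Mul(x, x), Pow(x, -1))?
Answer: Mul(3, Pow(1018, Rational(1, 2))) ≈ 95.718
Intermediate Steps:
Function('Q')(x) = x (Function('Q')(x) = Mul(Pow(x, 2), Pow(x, -1)) = x)
Pow(Add(Function('Q')(-185), Add(6782, 2565)), Rational(1, 2)) = Pow(Add(-185, Add(6782, 2565)), Rational(1, 2)) = Pow(Add(-185, 9347), Rational(1, 2)) = Pow(9162, Rational(1, 2)) = Mul(3, Pow(1018, Rational(1, 2)))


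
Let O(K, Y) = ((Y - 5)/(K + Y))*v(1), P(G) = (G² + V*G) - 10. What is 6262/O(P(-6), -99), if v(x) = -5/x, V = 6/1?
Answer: -341279/260 ≈ -1312.6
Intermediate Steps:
V = 6 (V = 6*1 = 6)
P(G) = -10 + G² + 6*G (P(G) = (G² + 6*G) - 10 = -10 + G² + 6*G)
O(K, Y) = -5*(-5 + Y)/(K + Y) (O(K, Y) = ((Y - 5)/(K + Y))*(-5/1) = ((-5 + Y)/(K + Y))*(-5*1) = ((-5 + Y)/(K + Y))*(-5) = -5*(-5 + Y)/(K + Y))
6262/O(P(-6), -99) = 6262/((5*(5 - 1*(-99))/((-10 + (-6)² + 6*(-6)) - 99))) = 6262/((5*(5 + 99)/((-10 + 36 - 36) - 99))) = 6262/((5*104/(-10 - 99))) = 6262/((5*104/(-109))) = 6262/((5*(-1/109)*104)) = 6262/(-520/109) = 6262*(-109/520) = -341279/260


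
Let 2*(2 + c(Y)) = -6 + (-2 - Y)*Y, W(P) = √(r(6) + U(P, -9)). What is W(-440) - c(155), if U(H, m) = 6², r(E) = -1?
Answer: 24345/2 + √35 ≈ 12178.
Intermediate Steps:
U(H, m) = 36
W(P) = √35 (W(P) = √(-1 + 36) = √35)
c(Y) = -5 + Y*(-2 - Y)/2 (c(Y) = -2 + (-6 + (-2 - Y)*Y)/2 = -2 + (-6 + Y*(-2 - Y))/2 = -2 + (-3 + Y*(-2 - Y)/2) = -5 + Y*(-2 - Y)/2)
W(-440) - c(155) = √35 - (-5 - 1*155 - ½*155²) = √35 - (-5 - 155 - ½*24025) = √35 - (-5 - 155 - 24025/2) = √35 - 1*(-24345/2) = √35 + 24345/2 = 24345/2 + √35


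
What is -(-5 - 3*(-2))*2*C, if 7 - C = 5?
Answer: -4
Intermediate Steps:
C = 2 (C = 7 - 1*5 = 7 - 5 = 2)
-(-5 - 3*(-2))*2*C = -(-5 - 3*(-2))*2*2 = -(-5 + 6)*2*2 = -1*2*2 = -2*2 = -1*4 = -4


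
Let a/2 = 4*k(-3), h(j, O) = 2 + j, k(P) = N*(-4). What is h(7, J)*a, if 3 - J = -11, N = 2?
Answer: -576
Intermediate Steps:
J = 14 (J = 3 - 1*(-11) = 3 + 11 = 14)
k(P) = -8 (k(P) = 2*(-4) = -8)
a = -64 (a = 2*(4*(-8)) = 2*(-32) = -64)
h(7, J)*a = (2 + 7)*(-64) = 9*(-64) = -576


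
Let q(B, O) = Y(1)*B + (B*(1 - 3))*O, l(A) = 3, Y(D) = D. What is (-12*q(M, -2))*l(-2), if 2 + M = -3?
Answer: 900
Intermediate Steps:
M = -5 (M = -2 - 3 = -5)
q(B, O) = B - 2*B*O (q(B, O) = 1*B + (B*(1 - 3))*O = B + (B*(-2))*O = B + (-2*B)*O = B - 2*B*O)
(-12*q(M, -2))*l(-2) = -(-60)*(1 - 2*(-2))*3 = -(-60)*(1 + 4)*3 = -(-60)*5*3 = -12*(-25)*3 = 300*3 = 900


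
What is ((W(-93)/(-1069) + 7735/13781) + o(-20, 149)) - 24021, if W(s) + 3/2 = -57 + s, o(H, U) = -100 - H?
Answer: -710085800505/29463778 ≈ -24100.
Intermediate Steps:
W(s) = -117/2 + s (W(s) = -3/2 + (-57 + s) = -117/2 + s)
((W(-93)/(-1069) + 7735/13781) + o(-20, 149)) - 24021 = (((-117/2 - 93)/(-1069) + 7735/13781) + (-100 - 1*(-20))) - 24021 = ((-303/2*(-1/1069) + 7735*(1/13781)) + (-100 + 20)) - 24021 = ((303/2138 + 7735/13781) - 80) - 24021 = (20713073/29463778 - 80) - 24021 = -2336389167/29463778 - 24021 = -710085800505/29463778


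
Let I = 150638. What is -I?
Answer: -150638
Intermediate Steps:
-I = -1*150638 = -150638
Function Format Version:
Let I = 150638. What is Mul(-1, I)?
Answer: -150638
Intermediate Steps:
Mul(-1, I) = Mul(-1, 150638) = -150638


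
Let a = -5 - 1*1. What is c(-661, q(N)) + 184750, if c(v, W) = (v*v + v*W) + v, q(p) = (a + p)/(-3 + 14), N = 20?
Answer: 6821856/11 ≈ 6.2017e+5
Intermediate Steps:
a = -6 (a = -5 - 1 = -6)
q(p) = -6/11 + p/11 (q(p) = (-6 + p)/(-3 + 14) = (-6 + p)/11 = (-6 + p)*(1/11) = -6/11 + p/11)
c(v, W) = v + v² + W*v (c(v, W) = (v² + W*v) + v = v + v² + W*v)
c(-661, q(N)) + 184750 = -661*(1 + (-6/11 + (1/11)*20) - 661) + 184750 = -661*(1 + (-6/11 + 20/11) - 661) + 184750 = -661*(1 + 14/11 - 661) + 184750 = -661*(-7246/11) + 184750 = 4789606/11 + 184750 = 6821856/11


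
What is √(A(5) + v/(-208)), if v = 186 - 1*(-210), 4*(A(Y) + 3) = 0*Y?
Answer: I*√3315/26 ≈ 2.2145*I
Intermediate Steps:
A(Y) = -3 (A(Y) = -3 + (0*Y)/4 = -3 + (¼)*0 = -3 + 0 = -3)
v = 396 (v = 186 + 210 = 396)
√(A(5) + v/(-208)) = √(-3 + 396/(-208)) = √(-3 + 396*(-1/208)) = √(-3 - 99/52) = √(-255/52) = I*√3315/26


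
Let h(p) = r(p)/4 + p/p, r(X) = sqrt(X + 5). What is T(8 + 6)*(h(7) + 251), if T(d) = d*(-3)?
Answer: -10584 - 21*sqrt(3) ≈ -10620.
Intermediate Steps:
r(X) = sqrt(5 + X)
h(p) = 1 + sqrt(5 + p)/4 (h(p) = sqrt(5 + p)/4 + p/p = sqrt(5 + p)*(1/4) + 1 = sqrt(5 + p)/4 + 1 = 1 + sqrt(5 + p)/4)
T(d) = -3*d
T(8 + 6)*(h(7) + 251) = (-3*(8 + 6))*((1 + sqrt(5 + 7)/4) + 251) = (-3*14)*((1 + sqrt(12)/4) + 251) = -42*((1 + (2*sqrt(3))/4) + 251) = -42*((1 + sqrt(3)/2) + 251) = -42*(252 + sqrt(3)/2) = -10584 - 21*sqrt(3)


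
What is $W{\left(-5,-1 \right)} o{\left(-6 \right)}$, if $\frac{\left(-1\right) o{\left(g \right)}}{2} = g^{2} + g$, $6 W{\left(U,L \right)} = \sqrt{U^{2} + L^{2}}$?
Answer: $- 10 \sqrt{26} \approx -50.99$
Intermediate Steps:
$W{\left(U,L \right)} = \frac{\sqrt{L^{2} + U^{2}}}{6}$ ($W{\left(U,L \right)} = \frac{\sqrt{U^{2} + L^{2}}}{6} = \frac{\sqrt{L^{2} + U^{2}}}{6}$)
$o{\left(g \right)} = - 2 g - 2 g^{2}$ ($o{\left(g \right)} = - 2 \left(g^{2} + g\right) = - 2 \left(g + g^{2}\right) = - 2 g - 2 g^{2}$)
$W{\left(-5,-1 \right)} o{\left(-6 \right)} = \frac{\sqrt{\left(-1\right)^{2} + \left(-5\right)^{2}}}{6} \left(\left(-2\right) \left(-6\right) \left(1 - 6\right)\right) = \frac{\sqrt{1 + 25}}{6} \left(\left(-2\right) \left(-6\right) \left(-5\right)\right) = \frac{\sqrt{26}}{6} \left(-60\right) = - 10 \sqrt{26}$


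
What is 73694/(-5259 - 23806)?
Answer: -73694/29065 ≈ -2.5355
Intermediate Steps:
73694/(-5259 - 23806) = 73694/(-29065) = 73694*(-1/29065) = -73694/29065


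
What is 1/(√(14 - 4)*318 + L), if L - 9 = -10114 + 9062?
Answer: -1043/76609 - 318*√10/76609 ≈ -0.026741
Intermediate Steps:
L = -1043 (L = 9 + (-10114 + 9062) = 9 - 1052 = -1043)
1/(√(14 - 4)*318 + L) = 1/(√(14 - 4)*318 - 1043) = 1/(√10*318 - 1043) = 1/(318*√10 - 1043) = 1/(-1043 + 318*√10)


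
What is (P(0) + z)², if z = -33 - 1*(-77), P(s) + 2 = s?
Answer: 1764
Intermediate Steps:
P(s) = -2 + s
z = 44 (z = -33 + 77 = 44)
(P(0) + z)² = ((-2 + 0) + 44)² = (-2 + 44)² = 42² = 1764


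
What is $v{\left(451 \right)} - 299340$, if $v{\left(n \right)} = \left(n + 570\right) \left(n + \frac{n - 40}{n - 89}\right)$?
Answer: $\frac{58749053}{362} \approx 1.6229 \cdot 10^{5}$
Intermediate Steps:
$v{\left(n \right)} = \left(570 + n\right) \left(n + \frac{-40 + n}{-89 + n}\right)$
$v{\left(451 \right)} - 299340 = \frac{-22800 + 451^{3} - 22640200 + 482 \cdot 451^{2}}{-89 + 451} - 299340 = \frac{-22800 + 91733851 - 22640200 + 482 \cdot 203401}{362} - 299340 = \frac{-22800 + 91733851 - 22640200 + 98039282}{362} - 299340 = \frac{1}{362} \cdot 167110133 - 299340 = \frac{167110133}{362} - 299340 = \frac{58749053}{362}$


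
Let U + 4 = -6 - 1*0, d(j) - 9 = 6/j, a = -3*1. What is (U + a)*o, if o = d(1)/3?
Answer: -65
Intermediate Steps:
a = -3
d(j) = 9 + 6/j
U = -10 (U = -4 + (-6 - 1*0) = -4 + (-6 + 0) = -4 - 6 = -10)
o = 5 (o = (9 + 6/1)/3 = (9 + 6*1)*(1/3) = (9 + 6)*(1/3) = 15*(1/3) = 5)
(U + a)*o = (-10 - 3)*5 = -13*5 = -65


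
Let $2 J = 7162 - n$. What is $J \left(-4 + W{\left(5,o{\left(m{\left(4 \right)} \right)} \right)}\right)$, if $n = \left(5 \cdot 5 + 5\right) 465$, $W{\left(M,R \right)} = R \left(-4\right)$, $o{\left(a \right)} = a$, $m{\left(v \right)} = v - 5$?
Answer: $0$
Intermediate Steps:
$m{\left(v \right)} = -5 + v$ ($m{\left(v \right)} = v - 5 = -5 + v$)
$W{\left(M,R \right)} = - 4 R$
$n = 13950$ ($n = \left(25 + 5\right) 465 = 30 \cdot 465 = 13950$)
$J = -3394$ ($J = \frac{7162 - 13950}{2} = \frac{1}{2} \left(-6788\right) = -3394$)
$J \left(-4 + W{\left(5,o{\left(m{\left(4 \right)} \right)} \right)}\right) = - 3394 \left(-4 - 4 \left(-5 + 4\right)\right) = - 3394 \left(-4 - -4\right) = - 3394 \left(-4 + 4\right) = \left(-3394\right) 0 = 0$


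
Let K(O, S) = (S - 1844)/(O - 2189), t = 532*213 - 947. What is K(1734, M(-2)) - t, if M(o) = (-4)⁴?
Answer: -51126307/455 ≈ -1.1237e+5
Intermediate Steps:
t = 112369 (t = 113316 - 947 = 112369)
M(o) = 256
K(O, S) = (-1844 + S)/(-2189 + O)
K(1734, M(-2)) - t = (-1844 + 256)/(-2189 + 1734) - 1*112369 = -1588/(-455) - 112369 = -1/455*(-1588) - 112369 = 1588/455 - 112369 = -51126307/455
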